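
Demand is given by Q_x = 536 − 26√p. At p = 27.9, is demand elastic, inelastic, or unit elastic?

At p = 27.9, Q_x = 398.6668.
dQ_x/dp = −26/(2√p) = −26/(2·5.282).
Point elasticity E = (dQ_x/dp)·(p/Q_x) = -2.4612 × 27.9/398.6668 ≈ -0.172.
|E| ≈ 0.172 < 1, so demand is inelastic.

inelastic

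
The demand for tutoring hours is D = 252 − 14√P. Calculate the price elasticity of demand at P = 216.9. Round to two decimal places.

-2.25

At P = 216.9, D = 45.8146.
dD/dP = −14/(2√P) = −14/(2·14.7275).
Point elasticity E = (dD/dP)·(P/D) = -0.4753 × 216.9/45.8146 ≈ -2.25.
|E| > 1, so demand is elastic at this price.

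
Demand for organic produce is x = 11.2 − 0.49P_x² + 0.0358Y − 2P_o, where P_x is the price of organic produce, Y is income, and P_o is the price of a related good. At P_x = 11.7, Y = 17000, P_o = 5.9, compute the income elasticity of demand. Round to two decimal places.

1.13

First evaluate x: 11.2 − 0.49(11.7)² + 0.0358(17000) − 2(5.9) = 11.2 − 67.0761 + 608.6 − 11.8 = 540.9239.
∂x/∂Y = +0.0358, so E_I = 0.0358·(17000/540.9239) ≈ 1.13.
E_I > 1: normal good (luxury).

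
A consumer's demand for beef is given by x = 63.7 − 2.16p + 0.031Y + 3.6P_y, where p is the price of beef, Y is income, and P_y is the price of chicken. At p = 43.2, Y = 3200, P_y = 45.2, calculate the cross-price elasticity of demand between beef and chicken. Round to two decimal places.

x = 63.7 − 2.16(43.2) + 0.031(3200) + 3.6(45.2) = 63.7 − 93.312 + 99.2 + 162.72 = 232.308.
∂x/∂P_y = +3.6, so E_xy = 3.6·(45.2/232.308) ≈ 0.70.
E_xy > 0: the goods are substitutes.

0.70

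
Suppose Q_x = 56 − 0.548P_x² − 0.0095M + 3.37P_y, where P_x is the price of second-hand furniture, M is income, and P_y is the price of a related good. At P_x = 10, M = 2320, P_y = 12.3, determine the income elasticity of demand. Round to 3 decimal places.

-1.069

At the given point, Q_x = 56 − 0.548(10)² − 0.0095(2320) + 3.37(12.3) = 56 − 54.8 − 22.04 + 41.451 = 20.611.
∂Q_x/∂M = −0.0095, so E_I = -0.0095·(2320/20.611) ≈ -1.069.
E_I < 0: inferior good.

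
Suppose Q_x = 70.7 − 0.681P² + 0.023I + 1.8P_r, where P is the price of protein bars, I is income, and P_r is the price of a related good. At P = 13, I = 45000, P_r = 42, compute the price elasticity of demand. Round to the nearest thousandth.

Evaluating quantity at (P, I, P_r) gives Q_x = 70.7 − 0.681(13)² + 0.023(45000) + 1.8(42) = 70.7 − 115.089 + 1035 + 75.6 = 1066.211.
∂Q_x/∂P = −2·0.681·P = -17.706, so E_p = -17.706·(13/1066.211) ≈ -0.216.
|E_p| < 1: demand is inelastic.

-0.216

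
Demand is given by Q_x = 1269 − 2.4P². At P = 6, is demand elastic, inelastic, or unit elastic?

inelastic

At P = 6, Q_x = 1182.6.
dQ_x/dP = −2·2.4·P = −28.8.
Point elasticity E = (dQ_x/dP)·(P/Q_x) = -28.8 × 6/1182.6 ≈ -0.146.
|E| ≈ 0.146 < 1, so demand is inelastic.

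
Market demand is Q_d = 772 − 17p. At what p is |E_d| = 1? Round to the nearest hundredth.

For linear demand Q_d = a − bp, E = −bp/(a − bp). |E| = 1 ⇒ bp = a − bp ⇒ p = a/(2b).
p = 772/(2·17) ≈ 22.71.

22.71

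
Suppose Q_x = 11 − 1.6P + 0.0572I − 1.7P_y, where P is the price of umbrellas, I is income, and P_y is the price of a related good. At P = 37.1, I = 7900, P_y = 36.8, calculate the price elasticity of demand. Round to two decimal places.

-0.17

Evaluating quantity at (P, I, P_y) gives Q_x = 11 − 1.6(37.1) + 0.0572(7900) − 1.7(36.8) = 11 − 59.36 + 451.88 − 62.56 = 340.96.
∂Q_x/∂P = −1.6, so E_p = (−1.6)·(37.1/340.96) ≈ -0.17.
|E_p| < 1: demand is inelastic.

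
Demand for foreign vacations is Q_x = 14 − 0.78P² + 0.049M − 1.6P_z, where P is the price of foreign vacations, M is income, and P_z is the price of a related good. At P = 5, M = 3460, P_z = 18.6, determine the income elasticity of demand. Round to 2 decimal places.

Q_x = 14 − 0.78(5)² + 0.049(3460) − 1.6(18.6) = 14 − 19.5 + 169.54 − 29.76 = 134.28.
∂Q_x/∂M = +0.049, so E_I = 0.049·(3460/134.28) ≈ 1.26.
E_I > 1: normal good (luxury).

1.26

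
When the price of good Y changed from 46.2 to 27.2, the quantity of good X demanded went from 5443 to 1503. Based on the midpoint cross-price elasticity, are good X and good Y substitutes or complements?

%ΔQ_x = (1503 − 5443)/[(5443+1503)/2] = -3940/3473 ≈ -1.1345.
%ΔP_y = (27.2 − 46.2)/[(46.2+27.2)/2] ≈ -0.5177.
E_xy = -1.1345/-0.5177 ≈ 2.191.
E_xy > 0, so the goods are substitutes.

substitutes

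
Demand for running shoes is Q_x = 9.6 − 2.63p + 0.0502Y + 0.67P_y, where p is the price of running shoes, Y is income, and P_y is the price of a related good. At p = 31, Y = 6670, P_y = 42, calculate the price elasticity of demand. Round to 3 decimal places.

-0.280

Evaluating quantity at (p, Y, P_y) gives Q_x = 9.6 − 2.63(31) + 0.0502(6670) + 0.67(42) = 9.6 − 81.53 + 334.834 + 28.14 = 291.044.
∂Q_x/∂p = −2.63, so E_p = (−2.63)·(31/291.044) ≈ -0.280.
|E_p| < 1: demand is inelastic.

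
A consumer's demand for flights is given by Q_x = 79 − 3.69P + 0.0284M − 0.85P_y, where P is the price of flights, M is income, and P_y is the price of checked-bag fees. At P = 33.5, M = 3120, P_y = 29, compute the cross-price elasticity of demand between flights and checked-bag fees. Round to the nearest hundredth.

-1.27

Substituting, Q_x = 79 − 3.69(33.5) + 0.0284(3120) − 0.85(29) = 79 − 123.615 + 88.608 − 24.65 = 19.343.
∂Q_x/∂P_y = −0.85, so E_xy = -0.85·(29/19.343) ≈ -1.27.
E_xy < 0: the goods are complements.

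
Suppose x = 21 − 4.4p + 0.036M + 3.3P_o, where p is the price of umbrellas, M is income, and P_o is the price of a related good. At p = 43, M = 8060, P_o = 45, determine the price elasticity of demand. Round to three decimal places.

-0.700

Substituting, x = 21 − 4.4(43) + 0.036(8060) + 3.3(45) = 21 − 189.2 + 290.16 + 148.5 = 270.46.
∂x/∂p = −4.4, so E_p = (−4.4)·(43/270.46) ≈ -0.700.
|E_p| < 1: demand is inelastic.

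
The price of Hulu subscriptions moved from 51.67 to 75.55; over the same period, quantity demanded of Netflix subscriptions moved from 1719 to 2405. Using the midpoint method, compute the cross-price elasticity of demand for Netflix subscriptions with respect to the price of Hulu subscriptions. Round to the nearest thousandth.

0.886

%ΔQ_x = (2405 − 1719)/[(1719+2405)/2] = 686/2062 ≈ 0.3327.
%ΔP_y = (75.55 − 51.67)/[(51.67+75.55)/2] ≈ 0.3754.
E_xy = 0.3327/0.3754 ≈ 0.886.
E_xy > 0, so Netflix subscriptions and Hulu subscriptions are substitutes.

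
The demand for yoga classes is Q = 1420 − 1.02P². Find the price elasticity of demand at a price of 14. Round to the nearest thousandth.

At P = 14, Q = 1220.08.
dQ/dP = −2·1.02·P = −28.56.
Point elasticity E = (dQ/dP)·(P/Q) = -28.56 × 14/1220.08 ≈ -0.328.
|E| < 1, so demand is inelastic at this price.

-0.328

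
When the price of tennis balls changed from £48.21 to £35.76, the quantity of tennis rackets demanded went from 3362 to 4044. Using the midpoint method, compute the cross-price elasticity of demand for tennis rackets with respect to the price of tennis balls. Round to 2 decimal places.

-0.62

%ΔQ_x = (4044 − 3362)/[(3362+4044)/2] = 682/3703 ≈ 0.1842.
%ΔP_y = (35.76 − 48.21)/[(48.21+35.76)/2] ≈ -0.2965.
E_xy = 0.1842/-0.2965 ≈ -0.62.
E_xy < 0, so tennis rackets and tennis balls are complements.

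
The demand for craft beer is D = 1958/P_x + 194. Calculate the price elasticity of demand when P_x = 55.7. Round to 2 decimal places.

-0.15

At P_x = 55.7, D = 229.1526.
dD/dP_x = −1958/P_x² = −0.6311.
Point elasticity E = (dD/dP_x)·(P_x/D) = -0.6311 × 55.7/229.1526 ≈ -0.15.
|E| < 1, so demand is inelastic at this price.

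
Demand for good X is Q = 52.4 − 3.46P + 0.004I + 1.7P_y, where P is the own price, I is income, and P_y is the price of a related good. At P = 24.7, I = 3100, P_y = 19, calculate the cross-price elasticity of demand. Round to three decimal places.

Q = 52.4 − 3.46(24.7) + 0.004(3100) + 1.7(19) = 52.4 − 85.462 + 12.4 + 32.3 = 11.638.
∂Q/∂P_y = +1.7, so E_xy = 1.7·(19/11.638) ≈ 2.775.
E_xy > 0: the goods are substitutes.

2.775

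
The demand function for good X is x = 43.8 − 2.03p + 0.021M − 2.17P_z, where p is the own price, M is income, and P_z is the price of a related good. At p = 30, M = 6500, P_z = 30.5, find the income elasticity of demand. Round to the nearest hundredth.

Substituting, x = 43.8 − 2.03(30) + 0.021(6500) − 2.17(30.5) = 43.8 − 60.9 + 136.5 − 66.185 = 53.215.
∂x/∂M = +0.021, so E_I = 0.021·(6500/53.215) ≈ 2.57.
E_I > 1: normal good (luxury).

2.57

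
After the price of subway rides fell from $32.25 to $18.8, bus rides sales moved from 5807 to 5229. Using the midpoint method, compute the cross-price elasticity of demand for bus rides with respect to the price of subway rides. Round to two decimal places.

%ΔQ_x = (5229 − 5807)/[(5807+5229)/2] = -578/5518 ≈ -0.1047.
%ΔP_y = (18.8 − 32.25)/[(32.25+18.8)/2] ≈ -0.5269.
E_xy = -0.1047/-0.5269 ≈ 0.20.
E_xy > 0, so bus rides and subway rides are substitutes.

0.20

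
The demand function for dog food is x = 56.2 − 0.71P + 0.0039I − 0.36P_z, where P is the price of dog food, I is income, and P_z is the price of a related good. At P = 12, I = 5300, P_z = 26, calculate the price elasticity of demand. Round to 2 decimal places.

Evaluating quantity at (P, I, P_z) gives x = 56.2 − 0.71(12) + 0.0039(5300) − 0.36(26) = 56.2 − 8.52 + 20.67 − 9.36 = 58.99.
∂x/∂P = −0.71, so E_p = (−0.71)·(12/58.99) ≈ -0.14.
|E_p| < 1: demand is inelastic.

-0.14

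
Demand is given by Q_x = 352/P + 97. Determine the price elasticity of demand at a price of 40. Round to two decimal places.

At P = 40, Q_x = 105.8.
dQ_x/dP = −352/P² = −0.22.
Point elasticity E = (dQ_x/dP)·(P/Q_x) = -0.22 × 40/105.8 ≈ -0.08.
|E| < 1, so demand is inelastic at this price.

-0.08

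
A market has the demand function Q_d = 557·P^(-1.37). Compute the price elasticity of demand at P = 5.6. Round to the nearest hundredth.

-1.37

For a Cobb–Douglas (constant-elasticity) form Q_d = A·P^α·…, the elasticity with respect to P equals the exponent α at every point.
Here the exponent on P is -1.37, so the price elasticity of demand is -1.37.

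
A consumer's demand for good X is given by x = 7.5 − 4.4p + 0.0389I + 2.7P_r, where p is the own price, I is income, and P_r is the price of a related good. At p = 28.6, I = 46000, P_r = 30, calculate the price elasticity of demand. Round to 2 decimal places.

-0.07

At the given point, x = 7.5 − 4.4(28.6) + 0.0389(46000) + 2.7(30) = 7.5 − 125.84 + 1789.4 + 81 = 1752.06.
∂x/∂p = −4.4, so E_p = (−4.4)·(28.6/1752.06) ≈ -0.07.
|E_p| < 1: demand is inelastic.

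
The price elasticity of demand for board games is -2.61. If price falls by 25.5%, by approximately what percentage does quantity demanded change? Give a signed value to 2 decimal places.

%ΔQ ≈ E × %ΔP = (-2.61) × (-25.5%) ≈ 66.56%.

66.56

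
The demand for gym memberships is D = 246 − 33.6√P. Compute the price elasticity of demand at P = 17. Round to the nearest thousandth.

-0.645

At P = 17, D = 107.4637.
dD/dP = −33.6/(2√P) = −33.6/(2·4.1231).
Point elasticity E = (dD/dP)·(P/D) = -4.0746 × 17/107.4637 ≈ -0.645.
|E| < 1, so demand is inelastic at this price.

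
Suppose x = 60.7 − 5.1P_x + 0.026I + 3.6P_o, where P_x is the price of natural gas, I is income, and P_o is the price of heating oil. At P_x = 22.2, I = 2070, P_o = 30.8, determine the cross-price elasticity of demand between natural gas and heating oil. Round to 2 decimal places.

0.99

Substituting, x = 60.7 − 5.1(22.2) + 0.026(2070) + 3.6(30.8) = 60.7 − 113.22 + 53.82 + 110.88 = 112.18.
∂x/∂P_o = +3.6, so E_xy = 3.6·(30.8/112.18) ≈ 0.99.
E_xy > 0: the goods are substitutes.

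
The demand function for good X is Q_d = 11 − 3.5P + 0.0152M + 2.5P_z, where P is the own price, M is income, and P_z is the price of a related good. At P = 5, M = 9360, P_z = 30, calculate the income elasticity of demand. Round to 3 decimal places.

First evaluate Q_d: 11 − 3.5(5) + 0.0152(9360) + 2.5(30) = 11 − 17.5 + 142.272 + 75 = 210.772.
∂Q_d/∂M = +0.0152, so E_I = 0.0152·(9360/210.772) ≈ 0.675.
E_I ∈ (0,1): normal good (necessity).

0.675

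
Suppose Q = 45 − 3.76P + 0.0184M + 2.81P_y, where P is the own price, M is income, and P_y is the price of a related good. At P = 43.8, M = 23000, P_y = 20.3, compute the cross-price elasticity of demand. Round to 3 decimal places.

0.158

Q = 45 − 3.76(43.8) + 0.0184(23000) + 2.81(20.3) = 45 − 164.688 + 423.2 + 57.043 = 360.555.
∂Q/∂P_y = +2.81, so E_xy = 2.81·(20.3/360.555) ≈ 0.158.
E_xy > 0: the goods are substitutes.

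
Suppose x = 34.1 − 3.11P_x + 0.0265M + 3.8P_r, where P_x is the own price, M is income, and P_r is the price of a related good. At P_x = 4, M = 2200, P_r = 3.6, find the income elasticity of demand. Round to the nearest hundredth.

First evaluate x: 34.1 − 3.11(4) + 0.0265(2200) + 3.8(3.6) = 34.1 − 12.44 + 58.3 + 13.68 = 93.64.
∂x/∂M = +0.0265, so E_I = 0.0265·(2200/93.64) ≈ 0.62.
E_I ∈ (0,1): normal good (necessity).

0.62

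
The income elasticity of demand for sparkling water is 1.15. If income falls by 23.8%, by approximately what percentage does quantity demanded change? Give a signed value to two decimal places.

%ΔQ ≈ E × %ΔI = (1.15) × (-23.8%) = -27.37%.

-27.37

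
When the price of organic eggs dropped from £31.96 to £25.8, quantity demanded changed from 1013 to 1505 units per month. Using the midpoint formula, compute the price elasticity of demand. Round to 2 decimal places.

-1.83

%Δq = (1505 − 1013)/[(1013 + 1505)/2] = 492/1259 ≈ 0.3908.
%Δp = (25.8 − 31.96)/[(31.96 + 25.8)/2] = -6.16/28.88 ≈ -0.2133.
Arc elasticity E = %Δq/%Δp ≈ 0.3908/-0.2133 ≈ -1.83.
|E| > 1: demand is elastic over this range.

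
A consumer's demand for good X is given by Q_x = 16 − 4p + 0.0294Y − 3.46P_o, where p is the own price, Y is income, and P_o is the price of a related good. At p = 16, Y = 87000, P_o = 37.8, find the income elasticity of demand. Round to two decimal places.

Substituting, Q_x = 16 − 4(16) + 0.0294(87000) − 3.46(37.8) = 16 − 64 + 2557.8 − 130.788 = 2379.012.
∂Q_x/∂Y = +0.0294, so E_I = 0.0294·(87000/2379.012) ≈ 1.08.
E_I > 1: normal good (luxury).

1.08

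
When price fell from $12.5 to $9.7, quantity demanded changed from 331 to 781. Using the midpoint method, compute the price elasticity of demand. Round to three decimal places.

%Δq = (781 − 331)/[(331 + 781)/2] = 450/556 ≈ 0.8094.
%ΔP = (9.7 − 12.5)/[(12.5 + 9.7)/2] = -2.8/11.1 ≈ -0.2523.
Arc elasticity E = %Δq/%ΔP ≈ 0.8094/-0.2523 ≈ -3.209.
|E| > 1: demand is elastic over this range.

-3.209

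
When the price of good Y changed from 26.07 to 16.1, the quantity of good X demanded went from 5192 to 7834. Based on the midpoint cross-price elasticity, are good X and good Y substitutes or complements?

complements

%ΔQ_x = (7834 − 5192)/[(5192+7834)/2] = 2642/6513 ≈ 0.4057.
%ΔP_y = (16.1 − 26.07)/[(26.07+16.1)/2] ≈ -0.4728.
E_xy = 0.4057/-0.4728 ≈ -0.858.
E_xy < 0, so the goods are complements.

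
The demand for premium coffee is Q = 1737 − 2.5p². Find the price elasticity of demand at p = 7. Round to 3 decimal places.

At p = 7, Q = 1614.5.
dQ/dp = −2·2.5·p = −35.
Point elasticity E = (dQ/dp)·(p/Q) = -35 × 7/1614.5 ≈ -0.152.
|E| < 1, so demand is inelastic at this price.

-0.152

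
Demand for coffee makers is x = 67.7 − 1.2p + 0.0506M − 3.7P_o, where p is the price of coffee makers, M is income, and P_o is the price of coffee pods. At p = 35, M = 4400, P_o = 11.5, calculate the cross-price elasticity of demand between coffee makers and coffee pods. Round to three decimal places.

Substituting, x = 67.7 − 1.2(35) + 0.0506(4400) − 3.7(11.5) = 67.7 − 42 + 222.64 − 42.55 = 205.79.
∂x/∂P_o = −3.7, so E_xy = -3.7·(11.5/205.79) ≈ -0.207.
E_xy < 0: the goods are complements.

-0.207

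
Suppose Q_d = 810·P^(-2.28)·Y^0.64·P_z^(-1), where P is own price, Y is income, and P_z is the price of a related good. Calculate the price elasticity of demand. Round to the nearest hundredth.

For a Cobb–Douglas (constant-elasticity) form Q_d = A·P^α·…, the elasticity with respect to P equals the exponent α at every point.
Here the exponent on P is -2.28, so the price elasticity of demand is -2.28.

-2.28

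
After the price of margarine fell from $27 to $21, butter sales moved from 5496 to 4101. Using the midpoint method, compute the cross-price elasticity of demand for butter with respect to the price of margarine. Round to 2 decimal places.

1.16

%ΔQ_x = (4101 − 5496)/[(5496+4101)/2] = -1395/4798.5 ≈ -0.2907.
%ΔP_y = (21 − 27)/[(27+21)/2] ≈ -0.2500.
E_xy = -0.2907/-0.2500 ≈ 1.16.
E_xy > 0, so butter and margarine are substitutes.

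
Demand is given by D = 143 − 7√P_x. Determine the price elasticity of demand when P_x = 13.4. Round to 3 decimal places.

At P_x = 13.4, D = 117.3758.
dD/dP_x = −7/(2√P_x) = −7/(2·3.6606).
Point elasticity E = (dD/dP_x)·(P_x/D) = -0.9561 × 13.4/117.3758 ≈ -0.109.
|E| < 1, so demand is inelastic at this price.

-0.109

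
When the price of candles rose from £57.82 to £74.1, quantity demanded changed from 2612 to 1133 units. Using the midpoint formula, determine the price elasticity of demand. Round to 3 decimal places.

-3.200

%Δq = (1133 − 2612)/[(2612 + 1133)/2] = -1479/1872.5 ≈ -0.7899.
%ΔP = (74.1 − 57.82)/[(57.82 + 74.1)/2] = 16.28/65.96 ≈ 0.2468.
Arc elasticity E = %Δq/%ΔP ≈ -0.7899/0.2468 ≈ -3.200.
|E| > 1: demand is elastic over this range.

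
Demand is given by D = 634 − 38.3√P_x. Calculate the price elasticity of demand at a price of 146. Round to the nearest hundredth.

-1.35

At P_x = 146, D = 171.2193.
dD/dP_x = −38.3/(2√P_x) = −38.3/(2·12.083).
Point elasticity E = (dD/dP_x)·(P_x/D) = -1.5849 × 146/171.2193 ≈ -1.35.
|E| > 1, so demand is elastic at this price.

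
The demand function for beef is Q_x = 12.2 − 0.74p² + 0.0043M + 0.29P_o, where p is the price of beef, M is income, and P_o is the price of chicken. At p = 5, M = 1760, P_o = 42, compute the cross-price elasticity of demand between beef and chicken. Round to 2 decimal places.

Q_x = 12.2 − 0.74(5)² + 0.0043(1760) + 0.29(42) = 12.2 − 18.5 + 7.568 + 12.18 = 13.448.
∂Q_x/∂P_o = +0.29, so E_xy = 0.29·(42/13.448) ≈ 0.91.
E_xy > 0: the goods are substitutes.

0.91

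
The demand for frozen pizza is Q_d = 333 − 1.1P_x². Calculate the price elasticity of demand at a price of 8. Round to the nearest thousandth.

At P_x = 8, Q_d = 262.6.
dQ_d/dP_x = −2·1.1·P_x = −17.6.
Point elasticity E = (dQ_d/dP_x)·(P_x/Q_d) = -17.6 × 8/262.6 ≈ -0.536.
|E| < 1, so demand is inelastic at this price.

-0.536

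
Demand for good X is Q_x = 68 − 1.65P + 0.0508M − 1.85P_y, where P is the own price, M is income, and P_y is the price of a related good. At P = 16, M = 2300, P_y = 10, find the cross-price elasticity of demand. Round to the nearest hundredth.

Evaluating quantity at (P, M, P_y) gives Q_x = 68 − 1.65(16) + 0.0508(2300) − 1.85(10) = 68 − 26.4 + 116.84 − 18.5 = 139.94.
∂Q_x/∂P_y = −1.85, so E_xy = -1.85·(10/139.94) ≈ -0.13.
E_xy < 0: the goods are complements.

-0.13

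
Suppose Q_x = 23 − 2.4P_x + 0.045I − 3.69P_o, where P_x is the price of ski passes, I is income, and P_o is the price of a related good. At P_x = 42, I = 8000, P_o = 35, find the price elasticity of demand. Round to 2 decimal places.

-0.66

Q_x = 23 − 2.4(42) + 0.045(8000) − 3.69(35) = 23 − 100.8 + 360 − 129.15 = 153.05.
∂Q_x/∂P_x = −2.4, so E_p = (−2.4)·(42/153.05) ≈ -0.66.
|E_p| < 1: demand is inelastic.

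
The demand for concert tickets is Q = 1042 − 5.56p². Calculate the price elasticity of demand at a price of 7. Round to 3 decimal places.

At p = 7, Q = 769.56.
dQ/dp = −2·5.56·p = −77.84.
Point elasticity E = (dQ/dp)·(p/Q) = -77.84 × 7/769.56 ≈ -0.708.
|E| < 1, so demand is inelastic at this price.

-0.708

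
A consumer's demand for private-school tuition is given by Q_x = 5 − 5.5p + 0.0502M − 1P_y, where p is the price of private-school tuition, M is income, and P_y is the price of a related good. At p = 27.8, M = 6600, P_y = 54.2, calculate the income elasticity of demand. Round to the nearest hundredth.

Q_x = 5 − 5.5(27.8) + 0.0502(6600) − 1(54.2) = 5 − 152.9 + 331.32 − 54.2 = 129.22.
∂Q_x/∂M = +0.0502, so E_I = 0.0502·(6600/129.22) ≈ 2.56.
E_I > 1: normal good (luxury).

2.56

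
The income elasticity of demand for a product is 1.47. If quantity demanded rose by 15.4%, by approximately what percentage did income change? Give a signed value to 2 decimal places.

%ΔQ ≈ E × %ΔI ⇒ %ΔI = %ΔQ / E = (15.4%)/(1.47) ≈ 10.48%.

10.48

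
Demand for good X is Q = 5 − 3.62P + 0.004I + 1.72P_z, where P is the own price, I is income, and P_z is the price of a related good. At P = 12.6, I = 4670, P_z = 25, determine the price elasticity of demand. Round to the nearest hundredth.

Q = 5 − 3.62(12.6) + 0.004(4670) + 1.72(25) = 5 − 45.612 + 18.68 + 43 = 21.068.
∂Q/∂P = −3.62, so E_p = (−3.62)·(12.6/21.068) ≈ -2.16.
|E_p| > 1: demand is elastic.

-2.16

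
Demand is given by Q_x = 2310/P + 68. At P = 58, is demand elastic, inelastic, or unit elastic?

inelastic

At P = 58, Q_x = 107.8276.
dQ_x/dP = −2310/P² = −0.6867.
Point elasticity E = (dQ_x/dP)·(P/Q_x) = -0.6867 × 58/107.8276 ≈ -0.369.
|E| ≈ 0.369 < 1, so demand is inelastic.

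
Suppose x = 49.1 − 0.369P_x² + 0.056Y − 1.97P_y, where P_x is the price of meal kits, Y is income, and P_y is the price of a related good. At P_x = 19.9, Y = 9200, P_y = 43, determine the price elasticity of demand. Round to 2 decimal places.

Evaluating quantity at (P_x, Y, P_y) gives x = 49.1 − 0.369(19.9)² + 0.056(9200) − 1.97(43) = 49.1 − 146.1277 + 515.2 − 84.71 = 333.4623.
∂x/∂P_x = −2·0.369·P_x = -14.6862, so E_p = -14.6862·(19.9/333.4623) ≈ -0.88.
|E_p| < 1: demand is inelastic.

-0.88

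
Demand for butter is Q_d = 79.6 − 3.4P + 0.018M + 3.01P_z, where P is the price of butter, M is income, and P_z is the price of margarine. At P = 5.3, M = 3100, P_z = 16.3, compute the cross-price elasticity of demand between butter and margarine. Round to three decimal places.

Evaluating quantity at (P, M, P_z) gives Q_d = 79.6 − 3.4(5.3) + 0.018(3100) + 3.01(16.3) = 79.6 − 18.02 + 55.8 + 49.063 = 166.443.
∂Q_d/∂P_z = +3.01, so E_xy = 3.01·(16.3/166.443) ≈ 0.295.
E_xy > 0: the goods are substitutes.

0.295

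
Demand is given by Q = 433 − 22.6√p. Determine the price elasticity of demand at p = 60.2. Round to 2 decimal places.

-0.34

At p = 60.2, Q = 257.6496.
dQ/dp = −22.6/(2√p) = −22.6/(2·7.7589).
Point elasticity E = (dQ/dp)·(p/Q) = -1.4564 × 60.2/257.6496 ≈ -0.34.
|E| < 1, so demand is inelastic at this price.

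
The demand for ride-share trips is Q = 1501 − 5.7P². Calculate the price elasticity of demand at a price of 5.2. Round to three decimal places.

-0.229

At P = 5.2, Q = 1346.872.
dQ/dP = −2·5.7·P = −59.28.
Point elasticity E = (dQ/dP)·(P/Q) = -59.28 × 5.2/1346.872 ≈ -0.229.
|E| < 1, so demand is inelastic at this price.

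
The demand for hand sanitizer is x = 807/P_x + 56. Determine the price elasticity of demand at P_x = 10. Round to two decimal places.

At P_x = 10, x = 136.7.
dx/dP_x = −807/P_x² = −8.07.
Point elasticity E = (dx/dP_x)·(P_x/x) = -8.07 × 10/136.7 ≈ -0.59.
|E| < 1, so demand is inelastic at this price.

-0.59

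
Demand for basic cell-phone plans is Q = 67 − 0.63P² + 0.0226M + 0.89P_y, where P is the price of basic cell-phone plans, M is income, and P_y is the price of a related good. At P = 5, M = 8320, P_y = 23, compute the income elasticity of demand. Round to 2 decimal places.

0.72

At the given point, Q = 67 − 0.63(5)² + 0.0226(8320) + 0.89(23) = 67 − 15.75 + 188.032 + 20.47 = 259.752.
∂Q/∂M = +0.0226, so E_I = 0.0226·(8320/259.752) ≈ 0.72.
E_I ∈ (0,1): normal good (necessity).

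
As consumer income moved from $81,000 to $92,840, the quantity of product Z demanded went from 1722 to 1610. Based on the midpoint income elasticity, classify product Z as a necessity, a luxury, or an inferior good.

inferior

%ΔQ = (1610 − 1722)/[(1722+1610)/2] = -112/1666 ≈ -0.0672.
%ΔM = (92,840 − 81,000)/[(81,000+92,840)/2] = 11840/86920 ≈ 0.1362.
E_I = %ΔQ/%ΔM ≈ -0.494.
E_I < 0: inferior good.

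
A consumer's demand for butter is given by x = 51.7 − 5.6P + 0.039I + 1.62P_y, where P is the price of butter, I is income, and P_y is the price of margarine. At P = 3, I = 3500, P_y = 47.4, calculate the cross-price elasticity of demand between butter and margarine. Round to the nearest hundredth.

0.31

Evaluating quantity at (P, I, P_y) gives x = 51.7 − 5.6(3) + 0.039(3500) + 1.62(47.4) = 51.7 − 16.8 + 136.5 + 76.788 = 248.188.
∂x/∂P_y = +1.62, so E_xy = 1.62·(47.4/248.188) ≈ 0.31.
E_xy > 0: the goods are substitutes.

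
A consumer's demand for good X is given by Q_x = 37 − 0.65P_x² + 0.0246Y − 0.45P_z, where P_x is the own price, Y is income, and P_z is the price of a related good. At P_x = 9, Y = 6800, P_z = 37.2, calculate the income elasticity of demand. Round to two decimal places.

1.24

Evaluating quantity at (P_x, Y, P_z) gives Q_x = 37 − 0.65(9)² + 0.0246(6800) − 0.45(37.2) = 37 − 52.65 + 167.28 − 16.74 = 134.89.
∂Q_x/∂Y = +0.0246, so E_I = 0.0246·(6800/134.89) ≈ 1.24.
E_I > 1: normal good (luxury).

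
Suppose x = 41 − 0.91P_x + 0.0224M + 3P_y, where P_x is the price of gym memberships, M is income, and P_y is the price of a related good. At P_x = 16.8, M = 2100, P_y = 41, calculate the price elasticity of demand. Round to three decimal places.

-0.078

At the given point, x = 41 − 0.91(16.8) + 0.0224(2100) + 3(41) = 41 − 15.288 + 47.04 + 123 = 195.752.
∂x/∂P_x = −0.91, so E_p = (−0.91)·(16.8/195.752) ≈ -0.078.
|E_p| < 1: demand is inelastic.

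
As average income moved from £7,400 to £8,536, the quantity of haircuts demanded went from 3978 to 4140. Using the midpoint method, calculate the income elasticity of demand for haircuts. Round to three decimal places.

0.280

%ΔQ = (4140 − 3978)/[(3978+4140)/2] = 162/4059 ≈ 0.0399.
%ΔM = (8,536 − 7,400)/[(7,400+8,536)/2] = 1136/7968 ≈ 0.1426.
E_I = %ΔQ/%ΔM ≈ 0.280.
E_I ∈ (0,1): normal good (necessity).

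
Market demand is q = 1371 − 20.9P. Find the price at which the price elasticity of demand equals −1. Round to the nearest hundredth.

For linear demand q = a − bP, E = −bP/(a − bP). |E| = 1 ⇒ bP = a − bP ⇒ P = a/(2b).
P = 1371/(2·20.9) ≈ 32.80.

32.80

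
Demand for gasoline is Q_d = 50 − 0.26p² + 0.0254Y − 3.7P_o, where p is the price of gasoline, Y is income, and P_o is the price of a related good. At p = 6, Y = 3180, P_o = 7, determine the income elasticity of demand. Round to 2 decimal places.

Evaluating quantity at (p, Y, P_o) gives Q_d = 50 − 0.26(6)² + 0.0254(3180) − 3.7(7) = 50 − 9.36 + 80.772 − 25.9 = 95.512.
∂Q_d/∂Y = +0.0254, so E_I = 0.0254·(3180/95.512) ≈ 0.85.
E_I ∈ (0,1): normal good (necessity).

0.85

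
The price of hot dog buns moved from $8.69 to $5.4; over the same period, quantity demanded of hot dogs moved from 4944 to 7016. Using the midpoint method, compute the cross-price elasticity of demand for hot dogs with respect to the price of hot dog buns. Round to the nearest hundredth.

-0.74

%ΔQ_x = (7016 − 4944)/[(4944+7016)/2] = 2072/5980 ≈ 0.3465.
%ΔP_y = (5.4 − 8.69)/[(8.69+5.4)/2] ≈ -0.4670.
E_xy = 0.3465/-0.4670 ≈ -0.74.
E_xy < 0, so hot dogs and hot dog buns are complements.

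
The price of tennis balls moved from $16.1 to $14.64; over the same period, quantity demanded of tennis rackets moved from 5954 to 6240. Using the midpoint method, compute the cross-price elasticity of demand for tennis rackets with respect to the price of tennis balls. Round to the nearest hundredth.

-0.49

%ΔQ_x = (6240 − 5954)/[(5954+6240)/2] = 286/6097 ≈ 0.0469.
%ΔP_y = (14.64 − 16.1)/[(16.1+14.64)/2] ≈ -0.0950.
E_xy = 0.0469/-0.0950 ≈ -0.49.
E_xy < 0, so tennis rackets and tennis balls are complements.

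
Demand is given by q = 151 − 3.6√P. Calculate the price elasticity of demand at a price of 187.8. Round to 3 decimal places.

-0.243

At P = 187.8, q = 101.6655.
dq/dP = −3.6/(2√P) = −3.6/(2·13.704).
Point elasticity E = (dq/dP)·(P/q) = -0.1313 × 187.8/101.6655 ≈ -0.243.
|E| < 1, so demand is inelastic at this price.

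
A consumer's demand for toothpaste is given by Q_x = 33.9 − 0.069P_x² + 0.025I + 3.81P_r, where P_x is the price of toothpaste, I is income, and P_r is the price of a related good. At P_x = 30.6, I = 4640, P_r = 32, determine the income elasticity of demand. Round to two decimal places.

0.56

Evaluating quantity at (P_x, I, P_r) gives Q_x = 33.9 − 0.069(30.6)² + 0.025(4640) + 3.81(32) = 33.9 − 64.6088 + 116 + 121.92 = 207.2112.
∂Q_x/∂I = +0.025, so E_I = 0.025·(4640/207.2112) ≈ 0.56.
E_I ∈ (0,1): normal good (necessity).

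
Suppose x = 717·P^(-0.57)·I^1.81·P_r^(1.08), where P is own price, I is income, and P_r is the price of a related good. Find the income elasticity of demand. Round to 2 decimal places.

1.81

For a Cobb–Douglas (constant-elasticity) form x = A·I^α·…, the elasticity with respect to I equals the exponent α at every point.
Here the exponent on I is 1.81, so the income elasticity of demand is 1.81.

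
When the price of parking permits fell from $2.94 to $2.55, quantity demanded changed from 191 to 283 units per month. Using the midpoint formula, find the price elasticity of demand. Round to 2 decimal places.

%Δq = (283 − 191)/[(191 + 283)/2] = 92/237 ≈ 0.3882.
%ΔP = (2.55 − 2.94)/[(2.94 + 2.55)/2] = -0.39/2.745 ≈ -0.1421.
Arc elasticity E = %Δq/%ΔP ≈ 0.3882/-0.1421 ≈ -2.73.
|E| > 1: demand is elastic over this range.

-2.73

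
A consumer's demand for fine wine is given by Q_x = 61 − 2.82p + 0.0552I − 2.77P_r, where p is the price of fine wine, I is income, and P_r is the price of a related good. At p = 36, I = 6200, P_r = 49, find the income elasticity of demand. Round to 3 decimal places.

2.062

Q_x = 61 − 2.82(36) + 0.0552(6200) − 2.77(49) = 61 − 101.52 + 342.24 − 135.73 = 165.99.
∂Q_x/∂I = +0.0552, so E_I = 0.0552·(6200/165.99) ≈ 2.062.
E_I > 1: normal good (luxury).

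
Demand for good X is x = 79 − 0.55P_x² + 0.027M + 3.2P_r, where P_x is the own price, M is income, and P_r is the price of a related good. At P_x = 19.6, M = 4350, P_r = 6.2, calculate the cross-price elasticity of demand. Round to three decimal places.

At the given point, x = 79 − 0.55(19.6)² + 0.027(4350) + 3.2(6.2) = 79 − 211.288 + 117.45 + 19.84 = 5.002.
∂x/∂P_r = +3.2, so E_xy = 3.2·(6.2/5.002) ≈ 3.966.
E_xy > 0: the goods are substitutes.

3.966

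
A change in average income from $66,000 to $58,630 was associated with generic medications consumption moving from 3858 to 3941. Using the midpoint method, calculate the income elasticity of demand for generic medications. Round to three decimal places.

-0.180

%ΔQ = (3941 − 3858)/[(3858+3941)/2] = 83/3899.5 ≈ 0.0213.
%ΔI = (58,630 − 66,000)/[(66,000+58,630)/2] = -7370/62315 ≈ -0.1183.
E_I = %ΔQ/%ΔI ≈ -0.180.
E_I < 0: inferior good.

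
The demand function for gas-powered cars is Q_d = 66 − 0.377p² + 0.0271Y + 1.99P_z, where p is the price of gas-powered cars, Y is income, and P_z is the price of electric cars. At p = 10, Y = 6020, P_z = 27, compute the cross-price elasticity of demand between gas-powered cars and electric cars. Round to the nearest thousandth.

Evaluating quantity at (p, Y, P_z) gives Q_d = 66 − 0.377(10)² + 0.0271(6020) + 1.99(27) = 66 − 37.7 + 163.142 + 53.73 = 245.172.
∂Q_d/∂P_z = +1.99, so E_xy = 1.99·(27/245.172) ≈ 0.219.
E_xy > 0: the goods are substitutes.

0.219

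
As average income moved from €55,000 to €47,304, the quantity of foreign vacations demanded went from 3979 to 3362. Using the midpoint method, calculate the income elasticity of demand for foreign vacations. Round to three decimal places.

1.117

%ΔQ = (3362 − 3979)/[(3979+3362)/2] = -617/3670.5 ≈ -0.1681.
%ΔY = (47,304 − 55,000)/[(55,000+47,304)/2] = -7696/51152 ≈ -0.1505.
E_I = %ΔQ/%ΔY ≈ 1.117.
E_I > 1: normal good (luxury).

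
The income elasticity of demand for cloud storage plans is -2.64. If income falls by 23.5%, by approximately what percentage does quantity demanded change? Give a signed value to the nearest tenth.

62.0

%ΔQ ≈ E × %ΔI = (-2.64) × (-23.5%) ≈ 62.0%.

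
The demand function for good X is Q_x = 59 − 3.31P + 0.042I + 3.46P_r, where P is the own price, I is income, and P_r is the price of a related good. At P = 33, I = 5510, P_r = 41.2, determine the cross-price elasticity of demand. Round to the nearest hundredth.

0.44

Evaluating quantity at (P, I, P_r) gives Q_x = 59 − 3.31(33) + 0.042(5510) + 3.46(41.2) = 59 − 109.23 + 231.42 + 142.552 = 323.742.
∂Q_x/∂P_r = +3.46, so E_xy = 3.46·(41.2/323.742) ≈ 0.44.
E_xy > 0: the goods are substitutes.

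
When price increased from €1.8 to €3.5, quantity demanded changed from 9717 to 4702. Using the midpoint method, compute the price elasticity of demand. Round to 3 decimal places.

%Δq = (4702 − 9717)/[(9717 + 4702)/2] = -5015/7209.5 ≈ -0.6956.
%Δp = (3.5 − 1.8)/[(1.8 + 3.5)/2] = 1.7/2.65 ≈ 0.6415.
Arc elasticity E = %Δq/%Δp ≈ -0.6956/0.6415 ≈ -1.084.
|E| > 1: demand is elastic over this range.

-1.084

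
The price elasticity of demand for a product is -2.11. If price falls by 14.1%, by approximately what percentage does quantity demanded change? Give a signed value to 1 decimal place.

%ΔQ ≈ E × %ΔP = (-2.11) × (-14.1%) ≈ 29.8%.

29.8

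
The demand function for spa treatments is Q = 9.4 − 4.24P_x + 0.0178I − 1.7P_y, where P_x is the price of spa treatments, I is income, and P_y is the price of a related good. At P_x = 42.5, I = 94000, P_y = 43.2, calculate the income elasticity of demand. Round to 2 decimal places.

At the given point, Q = 9.4 − 4.24(42.5) + 0.0178(94000) − 1.7(43.2) = 9.4 − 180.2 + 1673.2 − 73.44 = 1428.96.
∂Q/∂I = +0.0178, so E_I = 0.0178·(94000/1428.96) ≈ 1.17.
E_I > 1: normal good (luxury).

1.17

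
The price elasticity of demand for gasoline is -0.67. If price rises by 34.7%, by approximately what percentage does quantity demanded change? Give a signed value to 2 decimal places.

-23.25

%ΔQ ≈ E × %ΔP = (-0.67) × (34.7%) ≈ -23.25%.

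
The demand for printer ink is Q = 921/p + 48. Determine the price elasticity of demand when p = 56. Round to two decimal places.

-0.26

At p = 56, Q = 64.4464.
dQ/dp = −921/p² = −0.2937.
Point elasticity E = (dQ/dp)·(p/Q) = -0.2937 × 56/64.4464 ≈ -0.26.
|E| < 1, so demand is inelastic at this price.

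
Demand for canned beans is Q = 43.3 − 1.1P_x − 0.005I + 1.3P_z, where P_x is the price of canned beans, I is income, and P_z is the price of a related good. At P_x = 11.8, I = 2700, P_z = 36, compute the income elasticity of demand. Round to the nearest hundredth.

-0.21

Q = 43.3 − 1.1(11.8) − 0.005(2700) + 1.3(36) = 43.3 − 12.98 − 13.5 + 46.8 = 63.62.
∂Q/∂I = −0.005, so E_I = -0.005·(2700/63.62) ≈ -0.21.
E_I < 0: inferior good.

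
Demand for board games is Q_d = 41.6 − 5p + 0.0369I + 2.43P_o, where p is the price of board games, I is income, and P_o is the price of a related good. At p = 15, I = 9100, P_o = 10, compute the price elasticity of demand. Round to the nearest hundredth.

Substituting, Q_d = 41.6 − 5(15) + 0.0369(9100) + 2.43(10) = 41.6 − 75 + 335.79 + 24.3 = 326.69.
∂Q_d/∂p = −5, so E_p = (−5)·(15/326.69) ≈ -0.23.
|E_p| < 1: demand is inelastic.

-0.23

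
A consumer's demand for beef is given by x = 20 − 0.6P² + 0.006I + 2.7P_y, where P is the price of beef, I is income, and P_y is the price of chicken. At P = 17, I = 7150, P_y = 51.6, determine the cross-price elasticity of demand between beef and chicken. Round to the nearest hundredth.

At the given point, x = 20 − 0.6(17)² + 0.006(7150) + 2.7(51.6) = 20 − 173.4 + 42.9 + 139.32 = 28.82.
∂x/∂P_y = +2.7, so E_xy = 2.7·(51.6/28.82) ≈ 4.83.
E_xy > 0: the goods are substitutes.

4.83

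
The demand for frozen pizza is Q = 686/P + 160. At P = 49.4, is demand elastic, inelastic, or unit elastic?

At P = 49.4, Q = 173.8866.
dQ/dP = −686/P² = −0.2811.
Point elasticity E = (dQ/dP)·(P/Q) = -0.2811 × 49.4/173.8866 ≈ -0.080.
|E| ≈ 0.080 < 1, so demand is inelastic.

inelastic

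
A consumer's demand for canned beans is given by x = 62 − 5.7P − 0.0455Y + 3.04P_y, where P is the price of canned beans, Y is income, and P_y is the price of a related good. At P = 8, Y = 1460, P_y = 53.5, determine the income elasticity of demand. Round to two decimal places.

x = 62 − 5.7(8) − 0.0455(1460) + 3.04(53.5) = 62 − 45.6 − 66.43 + 162.64 = 112.61.
∂x/∂Y = −0.0455, so E_I = -0.0455·(1460/112.61) ≈ -0.59.
E_I < 0: inferior good.

-0.59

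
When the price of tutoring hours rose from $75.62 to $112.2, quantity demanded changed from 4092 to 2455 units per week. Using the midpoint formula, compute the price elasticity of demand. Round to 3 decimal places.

%Δq = (2455 − 4092)/[(4092 + 2455)/2] = -1637/3273.5 ≈ -0.5001.
%ΔP = (112.2 − 75.62)/[(75.62 + 112.2)/2] = 36.58/93.91 ≈ 0.3895.
Arc elasticity E = %Δq/%ΔP ≈ -0.5001/0.3895 ≈ -1.284.
|E| > 1: demand is elastic over this range.

-1.284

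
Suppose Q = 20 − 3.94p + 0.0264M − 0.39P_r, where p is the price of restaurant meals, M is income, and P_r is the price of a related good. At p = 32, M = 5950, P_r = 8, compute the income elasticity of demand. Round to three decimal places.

First evaluate Q: 20 − 3.94(32) + 0.0264(5950) − 0.39(8) = 20 − 126.08 + 157.08 − 3.12 = 47.88.
∂Q/∂M = +0.0264, so E_I = 0.0264·(5950/47.88) ≈ 3.281.
E_I > 1: normal good (luxury).

3.281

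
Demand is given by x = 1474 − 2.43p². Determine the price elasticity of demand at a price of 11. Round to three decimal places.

At p = 11, x = 1179.97.
dx/dp = −2·2.43·p = −53.46.
Point elasticity E = (dx/dp)·(p/x) = -53.46 × 11/1179.97 ≈ -0.498.
|E| < 1, so demand is inelastic at this price.

-0.498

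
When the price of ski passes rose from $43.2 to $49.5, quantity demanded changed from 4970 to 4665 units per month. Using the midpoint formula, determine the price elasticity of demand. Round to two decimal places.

-0.47

%Δq = (4665 − 4970)/[(4970 + 4665)/2] = -305/4817.5 ≈ -0.0633.
%Δp = (49.5 − 43.2)/[(43.2 + 49.5)/2] = 6.3/46.35 ≈ 0.1359.
Arc elasticity E = %Δq/%Δp ≈ -0.0633/0.1359 ≈ -0.47.
|E| < 1: demand is inelastic over this range.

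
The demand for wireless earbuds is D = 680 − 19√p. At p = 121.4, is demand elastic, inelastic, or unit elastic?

At p = 121.4, D = 470.6548.
dD/dp = −19/(2√p) = −19/(2·11.0182).
Point elasticity E = (dD/dp)·(p/D) = -0.8622 × 121.4/470.6548 ≈ -0.222.
|E| ≈ 0.222 < 1, so demand is inelastic.

inelastic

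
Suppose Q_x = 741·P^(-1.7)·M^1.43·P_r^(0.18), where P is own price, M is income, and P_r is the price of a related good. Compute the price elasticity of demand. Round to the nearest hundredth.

For a Cobb–Douglas (constant-elasticity) form Q_x = A·P^α·…, the elasticity with respect to P equals the exponent α at every point.
Here the exponent on P is -1.7, so the price elasticity of demand is -1.70.

-1.70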